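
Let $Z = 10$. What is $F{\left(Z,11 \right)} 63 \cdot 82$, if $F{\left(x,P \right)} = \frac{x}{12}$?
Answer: $4305$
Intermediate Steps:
$F{\left(x,P \right)} = \frac{x}{12}$ ($F{\left(x,P \right)} = x \frac{1}{12} = \frac{x}{12}$)
$F{\left(Z,11 \right)} 63 \cdot 82 = \frac{1}{12} \cdot 10 \cdot 63 \cdot 82 = \frac{5}{6} \cdot 63 \cdot 82 = \frac{105}{2} \cdot 82 = 4305$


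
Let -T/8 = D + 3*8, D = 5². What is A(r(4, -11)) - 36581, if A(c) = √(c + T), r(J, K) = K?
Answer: -36581 + I*√403 ≈ -36581.0 + 20.075*I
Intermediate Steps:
D = 25
T = -392 (T = -8*(25 + 3*8) = -8*(25 + 24) = -8*49 = -392)
A(c) = √(-392 + c) (A(c) = √(c - 392) = √(-392 + c))
A(r(4, -11)) - 36581 = √(-392 - 11) - 36581 = √(-403) - 36581 = I*√403 - 36581 = -36581 + I*√403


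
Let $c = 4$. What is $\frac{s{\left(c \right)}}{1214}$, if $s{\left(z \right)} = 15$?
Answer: $\frac{15}{1214} \approx 0.012356$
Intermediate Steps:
$\frac{s{\left(c \right)}}{1214} = \frac{15}{1214}$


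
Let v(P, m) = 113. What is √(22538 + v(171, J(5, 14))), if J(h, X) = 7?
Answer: √22651 ≈ 150.50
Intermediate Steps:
√(22538 + v(171, J(5, 14))) = √(22538 + 113) = √22651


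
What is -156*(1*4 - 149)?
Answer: 22620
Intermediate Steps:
-156*(1*4 - 149) = -156*(4 - 149) = -156*(-145) = 22620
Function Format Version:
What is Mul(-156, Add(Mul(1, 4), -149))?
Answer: 22620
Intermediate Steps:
Mul(-156, Add(Mul(1, 4), -149)) = Mul(-156, Add(4, -149)) = Mul(-156, -145) = 22620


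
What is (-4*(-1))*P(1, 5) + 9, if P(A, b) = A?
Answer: 13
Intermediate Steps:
(-4*(-1))*P(1, 5) + 9 = -4*(-1)*1 + 9 = 4*1 + 9 = 4 + 9 = 13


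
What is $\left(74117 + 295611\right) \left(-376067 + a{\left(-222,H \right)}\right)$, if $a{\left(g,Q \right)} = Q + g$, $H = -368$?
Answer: $-139260639296$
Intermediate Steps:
$\left(74117 + 295611\right) \left(-376067 + a{\left(-222,H \right)}\right) = \left(74117 + 295611\right) \left(-376067 - 590\right) = 369728 \left(-376067 - 590\right) = 369728 \left(-376657\right) = -139260639296$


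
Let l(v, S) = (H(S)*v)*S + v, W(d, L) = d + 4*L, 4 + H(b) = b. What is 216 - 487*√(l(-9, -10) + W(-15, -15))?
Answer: 216 - 3896*I*√21 ≈ 216.0 - 17854.0*I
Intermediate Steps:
H(b) = -4 + b
l(v, S) = v + S*v*(-4 + S) (l(v, S) = ((-4 + S)*v)*S + v = (v*(-4 + S))*S + v = S*v*(-4 + S) + v = v + S*v*(-4 + S))
216 - 487*√(l(-9, -10) + W(-15, -15)) = 216 - 487*√(-9*(1 - 10*(-4 - 10)) + (-15 + 4*(-15))) = 216 - 487*√(-9*(1 - 10*(-14)) + (-15 - 60)) = 216 - 487*√(-9*(1 + 140) - 75) = 216 - 487*√(-9*141 - 75) = 216 - 487*√(-1269 - 75) = 216 - 3896*I*√21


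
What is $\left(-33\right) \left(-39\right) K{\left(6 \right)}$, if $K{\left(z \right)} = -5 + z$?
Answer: $1287$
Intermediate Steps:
$\left(-33\right) \left(-39\right) K{\left(6 \right)} = \left(-33\right) \left(-39\right) \left(-5 + 6\right) = 1287 \cdot 1 = 1287$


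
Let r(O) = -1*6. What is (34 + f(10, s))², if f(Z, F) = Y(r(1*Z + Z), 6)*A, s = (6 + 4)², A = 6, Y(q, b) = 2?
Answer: 2116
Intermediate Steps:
r(O) = -6
s = 100 (s = 10² = 100)
f(Z, F) = 12 (f(Z, F) = 2*6 = 12)
(34 + f(10, s))² = (34 + 12)² = 46² = 2116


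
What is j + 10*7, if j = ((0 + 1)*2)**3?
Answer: 78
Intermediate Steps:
j = 8 (j = (1*2)**3 = 2**3 = 8)
j + 10*7 = 8 + 10*7 = 8 + 70 = 78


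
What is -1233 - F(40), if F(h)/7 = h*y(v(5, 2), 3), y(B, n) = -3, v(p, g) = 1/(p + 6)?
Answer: -393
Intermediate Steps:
v(p, g) = 1/(6 + p)
F(h) = -21*h (F(h) = 7*(h*(-3)) = 7*(-3*h) = -21*h)
-1233 - F(40) = -1233 - (-21)*40 = -1233 - 1*(-840) = -1233 + 840 = -393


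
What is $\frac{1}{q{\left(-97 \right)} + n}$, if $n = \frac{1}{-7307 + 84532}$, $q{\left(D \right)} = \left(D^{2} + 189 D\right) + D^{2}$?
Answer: $\frac{77225}{37454126} \approx 0.0020619$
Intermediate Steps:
$q{\left(D \right)} = 2 D^{2} + 189 D$
$n = \frac{1}{77225} \approx 1.2949 \cdot 10^{-5}$
$\frac{1}{q{\left(-97 \right)} + n} = \frac{1}{- 97 \left(189 + 2 \left(-97\right)\right) + \frac{1}{77225}} = \frac{1}{- 97 \left(189 - 194\right) + \frac{1}{77225}} = \frac{1}{\left(-97\right) \left(-5\right) + \frac{1}{77225}} = \frac{1}{485 + \frac{1}{77225}} = \frac{1}{\frac{37454126}{77225}} = \frac{77225}{37454126}$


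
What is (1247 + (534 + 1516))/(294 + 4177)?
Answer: 3297/4471 ≈ 0.73742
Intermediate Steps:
(1247 + (534 + 1516))/(294 + 4177) = (1247 + 2050)/4471 = 3297*(1/4471) = 3297/4471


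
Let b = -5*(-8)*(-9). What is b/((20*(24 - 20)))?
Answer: -9/2 ≈ -4.5000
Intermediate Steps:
b = -360 (b = 40*(-9) = -360)
b/((20*(24 - 20))) = -360*1/(20*(24 - 20)) = -360/(20*4) = -360/80 = -360*1/80 = -9/2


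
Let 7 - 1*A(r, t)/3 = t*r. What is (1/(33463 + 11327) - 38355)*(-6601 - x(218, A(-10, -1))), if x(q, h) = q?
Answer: 3904833180577/14930 ≈ 2.6154e+8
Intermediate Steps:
A(r, t) = 21 - 3*r*t (A(r, t) = 21 - 3*t*r = 21 - 3*r*t)
(1/(33463 + 11327) - 38355)*(-6601 - x(218, A(-10, -1))) = (1/(33463 + 11327) - 38355)*(-6601 - 1*218) = (1/44790 - 38355)*(-6601 - 218) = (1/44790 - 38355)*(-6819) = -1717920449/44790*(-6819) = 3904833180577/14930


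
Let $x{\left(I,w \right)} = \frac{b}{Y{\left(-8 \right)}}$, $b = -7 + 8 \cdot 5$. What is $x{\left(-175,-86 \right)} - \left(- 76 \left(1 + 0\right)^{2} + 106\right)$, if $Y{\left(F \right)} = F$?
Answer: $- \frac{273}{8} \approx -34.125$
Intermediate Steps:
$b = 33$ ($b = -7 + 40 = 33$)
$x{\left(I,w \right)} = - \frac{33}{8}$ ($x{\left(I,w \right)} = \frac{33}{-8} = 33 \left(- \frac{1}{8}\right) = - \frac{33}{8}$)
$x{\left(-175,-86 \right)} - \left(- 76 \left(1 + 0\right)^{2} + 106\right) = - \frac{33}{8} - \left(- 76 \left(1 + 0\right)^{2} + 106\right) = - \frac{33}{8} - \left(- 76 \cdot 1^{2} + 106\right) = - \frac{33}{8} - \left(\left(-76\right) 1 + 106\right) = - \frac{33}{8} - \left(-76 + 106\right) = - \frac{33}{8} - 30 = - \frac{273}{8}$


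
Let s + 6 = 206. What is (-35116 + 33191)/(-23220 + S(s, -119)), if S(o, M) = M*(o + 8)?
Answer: 1925/47972 ≈ 0.040128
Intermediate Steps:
s = 200 (s = -6 + 206 = 200)
S(o, M) = M*(8 + o)
(-35116 + 33191)/(-23220 + S(s, -119)) = (-35116 + 33191)/(-23220 - 119*(8 + 200)) = -1925/(-23220 - 119*208) = -1925/(-23220 - 24752) = -1925/(-47972) = -1925*(-1/47972) = 1925/47972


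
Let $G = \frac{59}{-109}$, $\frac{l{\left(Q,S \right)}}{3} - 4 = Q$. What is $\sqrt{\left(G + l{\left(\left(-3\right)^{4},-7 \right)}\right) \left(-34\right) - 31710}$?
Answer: $\frac{i \sqrt{479536126}}{109} \approx 200.9 i$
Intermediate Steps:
$l{\left(Q,S \right)} = 12 + 3 Q$
$G = - \frac{59}{109}$ ($G = 59 \left(- \frac{1}{109}\right) = - \frac{59}{109} \approx -0.54128$)
$\sqrt{\left(G + l{\left(\left(-3\right)^{4},-7 \right)}\right) \left(-34\right) - 31710} = \sqrt{\left(- \frac{59}{109} + \left(12 + 3 \left(-3\right)^{4}\right)\right) \left(-34\right) - 31710} = \sqrt{\left(- \frac{59}{109} + \left(12 + 3 \cdot 81\right)\right) \left(-34\right) - 31710} = \sqrt{\left(- \frac{59}{109} + \left(12 + 243\right)\right) \left(-34\right) - 31710} = \sqrt{\left(- \frac{59}{109} + 255\right) \left(-34\right) - 31710} = \sqrt{\frac{27736}{109} \left(-34\right) - 31710} = \sqrt{- \frac{943024}{109} - 31710} = \sqrt{- \frac{4399414}{109}} = \frac{i \sqrt{479536126}}{109}$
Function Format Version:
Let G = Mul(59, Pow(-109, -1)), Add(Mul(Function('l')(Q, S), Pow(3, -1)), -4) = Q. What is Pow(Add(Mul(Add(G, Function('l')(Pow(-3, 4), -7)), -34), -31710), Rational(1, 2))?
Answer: Mul(Rational(1, 109), I, Pow(479536126, Rational(1, 2))) ≈ Mul(200.90, I)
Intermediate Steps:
Function('l')(Q, S) = Add(12, Mul(3, Q))
G = Rational(-59, 109) (G = Mul(59, Rational(-1, 109)) = Rational(-59, 109) ≈ -0.54128)
Pow(Add(Mul(Add(G, Function('l')(Pow(-3, 4), -7)), -34), -31710), Rational(1, 2)) = Pow(Add(Mul(Add(Rational(-59, 109), Add(12, Mul(3, Pow(-3, 4)))), -34), -31710), Rational(1, 2)) = Pow(Add(Mul(Add(Rational(-59, 109), Add(12, Mul(3, 81))), -34), -31710), Rational(1, 2)) = Pow(Add(Mul(Add(Rational(-59, 109), Add(12, 243)), -34), -31710), Rational(1, 2)) = Pow(Add(Mul(Add(Rational(-59, 109), 255), -34), -31710), Rational(1, 2)) = Pow(Add(Mul(Rational(27736, 109), -34), -31710), Rational(1, 2)) = Pow(Add(Rational(-943024, 109), -31710), Rational(1, 2)) = Pow(Rational(-4399414, 109), Rational(1, 2)) = Mul(Rational(1, 109), I, Pow(479536126, Rational(1, 2)))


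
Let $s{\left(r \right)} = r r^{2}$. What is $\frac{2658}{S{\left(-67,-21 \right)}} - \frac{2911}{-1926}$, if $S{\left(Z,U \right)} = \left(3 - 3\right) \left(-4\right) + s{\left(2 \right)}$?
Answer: $\frac{1285649}{3852} \approx 333.76$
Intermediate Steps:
$s{\left(r \right)} = r^{3}$
$S{\left(Z,U \right)} = 8$ ($S{\left(Z,U \right)} = \left(3 - 3\right) \left(-4\right) + 2^{3} = \left(3 - 3\right) \left(-4\right) + 8 = 0 \left(-4\right) + 8 = 0 + 8 = 8$)
$\frac{2658}{S{\left(-67,-21 \right)}} - \frac{2911}{-1926} = \frac{2658}{8} - \frac{2911}{-1926} = 2658 \cdot \frac{1}{8} - - \frac{2911}{1926} = \frac{1329}{4} + \frac{2911}{1926} = \frac{1285649}{3852}$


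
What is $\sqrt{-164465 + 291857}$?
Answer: $4 \sqrt{7962} \approx 356.92$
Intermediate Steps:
$\sqrt{-164465 + 291857} = \sqrt{127392} = 4 \sqrt{7962}$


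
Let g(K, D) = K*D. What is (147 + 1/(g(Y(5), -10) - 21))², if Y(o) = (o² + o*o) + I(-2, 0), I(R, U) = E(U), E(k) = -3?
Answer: 5209374976/241081 ≈ 21608.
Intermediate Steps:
I(R, U) = -3
Y(o) = -3 + 2*o² (Y(o) = (o² + o*o) - 3 = (o² + o²) - 3 = 2*o² - 3 = -3 + 2*o²)
g(K, D) = D*K
(147 + 1/(g(Y(5), -10) - 21))² = (147 + 1/(-10*(-3 + 2*5²) - 21))² = (147 + 1/(-10*(-3 + 2*25) - 21))² = (147 + 1/(-10*(-3 + 50) - 21))² = (147 + 1/(-10*47 - 21))² = (147 + 1/(-470 - 21))² = (147 + 1/(-491))² = (147 - 1/491)² = (72176/491)² = 5209374976/241081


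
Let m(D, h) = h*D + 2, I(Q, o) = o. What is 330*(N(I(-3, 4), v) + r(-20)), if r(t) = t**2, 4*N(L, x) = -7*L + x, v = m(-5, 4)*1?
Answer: 128205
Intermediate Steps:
m(D, h) = 2 + D*h (m(D, h) = D*h + 2 = 2 + D*h)
v = -18 (v = (2 - 5*4)*1 = (2 - 20)*1 = -18*1 = -18)
N(L, x) = -7*L/4 + x/4 (N(L, x) = (-7*L + x)/4 = (x - 7*L)/4 = -7*L/4 + x/4)
330*(N(I(-3, 4), v) + r(-20)) = 330*((-7/4*4 + (1/4)*(-18)) + (-20)**2) = 330*((-7 - 9/2) + 400) = 330*(-23/2 + 400) = 330*(777/2) = 128205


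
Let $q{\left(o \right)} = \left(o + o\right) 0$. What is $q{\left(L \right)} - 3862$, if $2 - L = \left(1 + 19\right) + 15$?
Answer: $-3862$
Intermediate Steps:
$L = -33$ ($L = 2 - \left(\left(1 + 19\right) + 15\right) = 2 - \left(20 + 15\right) = 2 - 35 = -33$)
$q{\left(o \right)} = 0$ ($q{\left(o \right)} = 2 o 0 = 0$)
$q{\left(L \right)} - 3862 = 0 - 3862 = -3862$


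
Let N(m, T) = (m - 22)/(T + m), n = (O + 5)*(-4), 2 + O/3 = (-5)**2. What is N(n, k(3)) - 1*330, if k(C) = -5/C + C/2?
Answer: -584502/1777 ≈ -328.93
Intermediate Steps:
O = 69 (O = -6 + 3*(-5)**2 = -6 + 3*25 = -6 + 75 = 69)
n = -296 (n = (69 + 5)*(-4) = 74*(-4) = -296)
k(C) = C/2 - 5/C (k(C) = -5/C + C*(1/2) = -5/C + C/2 = C/2 - 5/C)
N(m, T) = (-22 + m)/(T + m)
N(n, k(3)) - 1*330 = (-22 - 296)/(((1/2)*3 - 5/3) - 296) - 1*330 = -318/((3/2 - 5*1/3) - 296) - 330 = -318/((3/2 - 5/3) - 296) - 330 = -318/(-1/6 - 296) - 330 = -318/(-1777/6) - 330 = -6/1777*(-318) - 330 = 1908/1777 - 330 = -584502/1777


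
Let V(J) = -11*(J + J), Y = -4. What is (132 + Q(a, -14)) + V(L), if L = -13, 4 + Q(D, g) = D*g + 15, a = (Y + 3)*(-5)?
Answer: 359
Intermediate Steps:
a = 5 (a = (-4 + 3)*(-5) = -1*(-5) = 5)
Q(D, g) = 11 + D*g (Q(D, g) = -4 + (D*g + 15) = -4 + (15 + D*g) = 11 + D*g)
V(J) = -22*J
(132 + Q(a, -14)) + V(L) = (132 + (11 + 5*(-14))) - 22*(-13) = (132 + (11 - 70)) + 286 = (132 - 59) + 286 = 73 + 286 = 359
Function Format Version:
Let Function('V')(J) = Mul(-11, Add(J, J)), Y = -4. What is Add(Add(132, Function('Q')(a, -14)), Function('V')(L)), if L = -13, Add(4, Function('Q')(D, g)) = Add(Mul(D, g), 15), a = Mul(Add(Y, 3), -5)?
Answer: 359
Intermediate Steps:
a = 5 (a = Mul(Add(-4, 3), -5) = Mul(-1, -5) = 5)
Function('Q')(D, g) = Add(11, Mul(D, g)) (Function('Q')(D, g) = Add(-4, Add(Mul(D, g), 15)) = Add(-4, Add(15, Mul(D, g))) = Add(11, Mul(D, g)))
Function('V')(J) = Mul(-22, J) (Function('V')(J) = Mul(-11, Mul(2, J)) = Mul(-22, J))
Add(Add(132, Function('Q')(a, -14)), Function('V')(L)) = Add(Add(132, Add(11, Mul(5, -14))), Mul(-22, -13)) = Add(Add(132, Add(11, -70)), 286) = Add(Add(132, -59), 286) = Add(73, 286) = 359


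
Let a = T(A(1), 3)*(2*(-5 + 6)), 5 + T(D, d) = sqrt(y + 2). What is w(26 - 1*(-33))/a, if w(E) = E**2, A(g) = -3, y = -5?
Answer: -17405/56 - 3481*I*sqrt(3)/56 ≈ -310.8 - 107.67*I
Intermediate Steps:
T(D, d) = -5 + I*sqrt(3) (T(D, d) = -5 + sqrt(-5 + 2) = -5 + sqrt(-3) = -5 + I*sqrt(3))
a = -10 + 2*I*sqrt(3) (a = (-5 + I*sqrt(3))*(2*(-5 + 6)) = (-5 + I*sqrt(3))*(2*1) = (-5 + I*sqrt(3))*2 = -10 + 2*I*sqrt(3) ≈ -10.0 + 3.4641*I)
w(26 - 1*(-33))/a = (26 - 1*(-33))**2/(-10 + 2*I*sqrt(3)) = (26 + 33)**2/(-10 + 2*I*sqrt(3)) = 59**2/(-10 + 2*I*sqrt(3)) = 3481/(-10 + 2*I*sqrt(3))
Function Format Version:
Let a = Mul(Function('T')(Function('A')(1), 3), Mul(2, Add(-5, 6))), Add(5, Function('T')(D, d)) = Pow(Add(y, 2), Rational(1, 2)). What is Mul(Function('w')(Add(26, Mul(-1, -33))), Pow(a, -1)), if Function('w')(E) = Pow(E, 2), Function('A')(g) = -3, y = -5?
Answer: Add(Rational(-17405, 56), Mul(Rational(-3481, 56), I, Pow(3, Rational(1, 2)))) ≈ Add(-310.80, Mul(-107.67, I))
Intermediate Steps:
Function('T')(D, d) = Add(-5, Mul(I, Pow(3, Rational(1, 2)))) (Function('T')(D, d) = Add(-5, Pow(Add(-5, 2), Rational(1, 2))) = Add(-5, Pow(-3, Rational(1, 2))) = Add(-5, Mul(I, Pow(3, Rational(1, 2)))))
a = Add(-10, Mul(2, I, Pow(3, Rational(1, 2)))) (a = Mul(Add(-5, Mul(I, Pow(3, Rational(1, 2)))), Mul(2, Add(-5, 6))) = Mul(Add(-5, Mul(I, Pow(3, Rational(1, 2)))), Mul(2, 1)) = Mul(Add(-5, Mul(I, Pow(3, Rational(1, 2)))), 2) = Add(-10, Mul(2, I, Pow(3, Rational(1, 2)))) ≈ Add(-10.000, Mul(3.4641, I)))
Mul(Function('w')(Add(26, Mul(-1, -33))), Pow(a, -1)) = Mul(Pow(Add(26, Mul(-1, -33)), 2), Pow(Add(-10, Mul(2, I, Pow(3, Rational(1, 2)))), -1)) = Mul(Pow(Add(26, 33), 2), Pow(Add(-10, Mul(2, I, Pow(3, Rational(1, 2)))), -1)) = Mul(Pow(59, 2), Pow(Add(-10, Mul(2, I, Pow(3, Rational(1, 2)))), -1)) = Mul(3481, Pow(Add(-10, Mul(2, I, Pow(3, Rational(1, 2)))), -1))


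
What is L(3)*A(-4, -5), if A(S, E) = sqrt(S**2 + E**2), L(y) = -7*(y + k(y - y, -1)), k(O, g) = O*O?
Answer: -21*sqrt(41) ≈ -134.47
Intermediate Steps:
k(O, g) = O**2
L(y) = -7*y (L(y) = -7*(y + (y - y)**2) = -7*(y + 0**2) = -7*(y + 0) = -7*y)
A(S, E) = sqrt(E**2 + S**2)
L(3)*A(-4, -5) = (-7*3)*sqrt((-5)**2 + (-4)**2) = -21*sqrt(25 + 16) = -21*sqrt(41)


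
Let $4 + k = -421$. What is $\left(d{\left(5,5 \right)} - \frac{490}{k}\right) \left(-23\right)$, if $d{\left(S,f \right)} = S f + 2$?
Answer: $- \frac{55039}{85} \approx -647.52$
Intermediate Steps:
$k = -425$ ($k = -4 - 421 = -425$)
$d{\left(S,f \right)} = 2 + S f$
$\left(d{\left(5,5 \right)} - \frac{490}{k}\right) \left(-23\right) = \left(\left(2 + 5 \cdot 5\right) - \frac{490}{-425}\right) \left(-23\right) = \left(\left(2 + 25\right) - - \frac{98}{85}\right) \left(-23\right) = \left(27 + \frac{98}{85}\right) \left(-23\right) = \frac{2393}{85} \left(-23\right) = - \frac{55039}{85}$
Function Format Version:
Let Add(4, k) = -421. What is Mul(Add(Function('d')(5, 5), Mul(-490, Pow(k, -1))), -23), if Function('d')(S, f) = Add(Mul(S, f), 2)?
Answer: Rational(-55039, 85) ≈ -647.52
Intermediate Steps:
k = -425 (k = Add(-4, -421) = -425)
Function('d')(S, f) = Add(2, Mul(S, f))
Mul(Add(Function('d')(5, 5), Mul(-490, Pow(k, -1))), -23) = Mul(Add(Add(2, Mul(5, 5)), Mul(-490, Pow(-425, -1))), -23) = Mul(Add(Add(2, 25), Mul(-490, Rational(-1, 425))), -23) = Mul(Add(27, Rational(98, 85)), -23) = Mul(Rational(2393, 85), -23) = Rational(-55039, 85)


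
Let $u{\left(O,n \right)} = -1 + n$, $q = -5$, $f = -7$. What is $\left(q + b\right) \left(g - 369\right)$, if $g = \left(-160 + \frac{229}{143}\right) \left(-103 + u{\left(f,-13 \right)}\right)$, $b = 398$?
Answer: $\frac{78521400}{11} \approx 7.1383 \cdot 10^{6}$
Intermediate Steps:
$g = \frac{203859}{11}$ ($g = \left(-160 + \frac{229}{143}\right) \left(-103 - 14\right) = \left(-160 + 229 \cdot \frac{1}{143}\right) \left(-103 - 14\right) = \left(-160 + \frac{229}{143}\right) \left(-117\right) = \left(- \frac{22651}{143}\right) \left(-117\right) = \frac{203859}{11} \approx 18533.0$)
$\left(q + b\right) \left(g - 369\right) = \left(-5 + 398\right) \left(\frac{203859}{11} - 369\right) = 393 \cdot \frac{199800}{11} = \frac{78521400}{11}$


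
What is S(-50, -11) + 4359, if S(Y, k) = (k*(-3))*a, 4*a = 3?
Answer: 17535/4 ≈ 4383.8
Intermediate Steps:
a = ¾ (a = (¼)*3 = ¾ ≈ 0.75000)
S(Y, k) = -9*k/4 (S(Y, k) = (k*(-3))*(¾) = -3*k*(¾) = -9*k/4)
S(-50, -11) + 4359 = -9/4*(-11) + 4359 = 99/4 + 4359 = 17535/4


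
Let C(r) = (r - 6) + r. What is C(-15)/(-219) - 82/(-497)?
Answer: 11950/36281 ≈ 0.32937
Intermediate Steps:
C(r) = -6 + 2*r (C(r) = (-6 + r) + r = -6 + 2*r)
C(-15)/(-219) - 82/(-497) = (-6 + 2*(-15))/(-219) - 82/(-497) = (-6 - 30)*(-1/219) - 82*(-1/497) = -36*(-1/219) + 82/497 = 12/73 + 82/497 = 11950/36281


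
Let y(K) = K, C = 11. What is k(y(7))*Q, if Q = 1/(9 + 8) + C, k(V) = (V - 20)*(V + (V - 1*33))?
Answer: 46436/17 ≈ 2731.5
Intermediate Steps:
k(V) = (-33 + 2*V)*(-20 + V) (k(V) = (-20 + V)*(V + (V - 33)) = (-20 + V)*(V + (-33 + V)) = (-20 + V)*(-33 + 2*V) = (-33 + 2*V)*(-20 + V))
Q = 188/17 (Q = 1/(9 + 8) + 11 = 1/17 + 11 = 188/17 ≈ 11.059)
k(y(7))*Q = (660 - 73*7 + 2*7²)*(188/17) = (660 - 511 + 2*49)*(188/17) = (660 - 511 + 98)*(188/17) = 247*(188/17) = 46436/17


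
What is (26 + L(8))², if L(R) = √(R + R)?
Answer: 900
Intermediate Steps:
L(R) = √2*√R (L(R) = √(2*R) = √2*√R)
(26 + L(8))² = (26 + √2*√8)² = (26 + √2*(2*√2))² = (26 + 4)² = 30² = 900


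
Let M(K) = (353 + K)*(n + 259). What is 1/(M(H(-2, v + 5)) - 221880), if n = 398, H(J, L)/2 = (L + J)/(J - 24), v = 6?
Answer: 13/124620 ≈ 0.00010432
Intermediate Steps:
H(J, L) = 2*(J + L)/(-24 + J) (H(J, L) = 2*((L + J)/(J - 24)) = 2*((J + L)/(-24 + J)) = 2*(J + L)/(-24 + J))
M(K) = 231921 + 657*K (M(K) = (353 + K)*(398 + 259) = (353 + K)*657 = 231921 + 657*K)
1/(M(H(-2, v + 5)) - 221880) = 1/((231921 + 657*(2*(-2 + (6 + 5))/(-24 - 2))) - 221880) = 1/((231921 + 657*(2*(-2 + 11)/(-26))) - 221880) = 1/((231921 + 657*(2*(-1/26)*9)) - 221880) = 1/((231921 + 657*(-9/13)) - 221880) = 1/((231921 - 5913/13) - 221880) = 1/(3009060/13 - 221880) = 1/(124620/13) = 13/124620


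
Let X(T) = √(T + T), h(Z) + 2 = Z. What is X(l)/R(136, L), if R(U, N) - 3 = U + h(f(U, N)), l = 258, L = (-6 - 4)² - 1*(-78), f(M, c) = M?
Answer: 2*√129/273 ≈ 0.083207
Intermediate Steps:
h(Z) = -2 + Z
L = 178 (L = (-10)² + 78 = 100 + 78 = 178)
R(U, N) = 1 + 2*U (R(U, N) = 3 + (U + (-2 + U)) = 3 + (-2 + 2*U) = 1 + 2*U)
X(T) = √2*√T (X(T) = √(2*T) = √2*√T)
X(l)/R(136, L) = (√2*√258)/(1 + 2*136) = (2*√129)/(1 + 272) = (2*√129)/273 = (2*√129)*(1/273) = 2*√129/273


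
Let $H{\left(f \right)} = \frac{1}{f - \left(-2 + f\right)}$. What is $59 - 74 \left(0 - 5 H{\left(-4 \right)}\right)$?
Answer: $244$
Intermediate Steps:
$H{\left(f \right)} = \frac{1}{2}$
$59 - 74 \left(0 - 5 H{\left(-4 \right)}\right) = 59 - 74 \left(0 - \frac{5}{2}\right) = 59 - -185 = 59 + 185 = 244$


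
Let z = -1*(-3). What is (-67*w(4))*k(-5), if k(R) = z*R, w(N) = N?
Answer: 4020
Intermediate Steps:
z = 3
k(R) = 3*R
(-67*w(4))*k(-5) = (-67*4)*(3*(-5)) = -268*(-15) = 4020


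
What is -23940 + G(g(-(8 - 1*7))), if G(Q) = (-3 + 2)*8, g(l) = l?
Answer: -23948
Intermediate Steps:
G(Q) = -8 (G(Q) = -1*8 = -8)
-23940 + G(g(-(8 - 1*7))) = -23940 - 8 = -23948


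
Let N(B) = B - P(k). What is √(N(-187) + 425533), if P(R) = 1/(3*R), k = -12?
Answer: √15312457/6 ≈ 652.19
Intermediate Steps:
P(R) = 1/(3*R)
N(B) = 1/36 + B (N(B) = B - 1/(3*(-12)) = B - (-1)/(3*12) = B - 1*(-1/36) = B + 1/36 = 1/36 + B)
√(N(-187) + 425533) = √((1/36 - 187) + 425533) = √(-6731/36 + 425533) = √(15312457/36) = √15312457/6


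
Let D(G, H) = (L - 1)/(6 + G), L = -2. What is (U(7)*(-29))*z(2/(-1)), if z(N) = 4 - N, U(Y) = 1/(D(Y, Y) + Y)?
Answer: -1131/44 ≈ -25.705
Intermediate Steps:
D(G, H) = -3/(6 + G) (D(G, H) = (-2 - 1)/(6 + G) = -3/(6 + G))
U(Y) = 1/(Y - 3/(6 + Y)) (U(Y) = 1/(-3/(6 + Y) + Y) = 1/(Y - 3/(6 + Y)))
(U(7)*(-29))*z(2/(-1)) = (((6 + 7)/(-3 + 7*(6 + 7)))*(-29))*(4 - 2/(-1)) = ((13/(-3 + 7*13))*(-29))*(4 - 2*(-1)) = ((13/(-3 + 91))*(-29))*(4 - 1*(-2)) = ((13/88)*(-29))*(4 + 2) = (((1/88)*13)*(-29))*6 = ((13/88)*(-29))*6 = -377/88*6 = -1131/44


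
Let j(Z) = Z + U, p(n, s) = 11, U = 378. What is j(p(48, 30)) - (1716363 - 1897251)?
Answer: 181277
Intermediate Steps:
j(Z) = 378 + Z (j(Z) = Z + 378 = 378 + Z)
j(p(48, 30)) - (1716363 - 1897251) = (378 + 11) - (1716363 - 1897251) = 389 - 1*(-180888) = 389 + 180888 = 181277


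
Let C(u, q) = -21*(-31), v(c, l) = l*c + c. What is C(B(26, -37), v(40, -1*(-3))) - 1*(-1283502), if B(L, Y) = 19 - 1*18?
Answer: 1284153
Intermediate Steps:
B(L, Y) = 1 (B(L, Y) = 19 - 18 = 1)
v(c, l) = c + c*l (v(c, l) = c*l + c = c + c*l)
C(u, q) = 651
C(B(26, -37), v(40, -1*(-3))) - 1*(-1283502) = 651 - 1*(-1283502) = 651 + 1283502 = 1284153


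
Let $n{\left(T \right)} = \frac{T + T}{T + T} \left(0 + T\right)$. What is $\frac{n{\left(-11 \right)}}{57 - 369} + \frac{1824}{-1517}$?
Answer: $- \frac{552401}{473304} \approx -1.1671$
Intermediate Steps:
$n{\left(T \right)} = T$ ($n{\left(T \right)} = \frac{2 T}{2 T} T = 2 T \frac{1}{2 T} T = 1 T = T$)
$\frac{n{\left(-11 \right)}}{57 - 369} + \frac{1824}{-1517} = - \frac{11}{57 - 369} + \frac{1824}{-1517} = - \frac{11}{-312} + 1824 \left(- \frac{1}{1517}\right) = \left(-11\right) \left(- \frac{1}{312}\right) - \frac{1824}{1517} = \frac{11}{312} - \frac{1824}{1517} = - \frac{552401}{473304}$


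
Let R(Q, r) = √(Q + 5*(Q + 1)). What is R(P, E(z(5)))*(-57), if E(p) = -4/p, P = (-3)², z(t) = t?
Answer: -57*√59 ≈ -437.83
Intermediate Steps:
P = 9
R(Q, r) = √(5 + 6*Q) (R(Q, r) = √(Q + 5*(1 + Q)) = √(Q + (5 + 5*Q)) = √(5 + 6*Q))
R(P, E(z(5)))*(-57) = √(5 + 6*9)*(-57) = √(5 + 54)*(-57) = √59*(-57) = -57*√59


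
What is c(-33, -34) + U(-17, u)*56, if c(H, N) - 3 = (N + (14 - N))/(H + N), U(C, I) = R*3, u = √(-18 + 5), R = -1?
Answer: -11069/67 ≈ -165.21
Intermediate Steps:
u = I*√13 (u = √(-13) = I*√13 ≈ 3.6056*I)
U(C, I) = -3 (U(C, I) = -1*3 = -3)
c(H, N) = 3 + 14/(H + N) (c(H, N) = 3 + (N + (14 - N))/(H + N) = 3 + 14/(H + N))
c(-33, -34) + U(-17, u)*56 = (14 + 3*(-33) + 3*(-34))/(-33 - 34) - 3*56 = (14 - 99 - 102)/(-67) - 168 = -1/67*(-187) - 168 = 187/67 - 168 = -11069/67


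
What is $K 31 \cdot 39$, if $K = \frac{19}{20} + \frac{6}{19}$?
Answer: $\frac{581529}{380} \approx 1530.3$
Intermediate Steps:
$K = \frac{481}{380}$ ($K = 19 \cdot \frac{1}{20} + 6 \cdot \frac{1}{19} = \frac{19}{20} + \frac{6}{19} = \frac{481}{380} \approx 1.2658$)
$K 31 \cdot 39 = \frac{481}{380} \cdot 31 \cdot 39 = \frac{14911}{380} \cdot 39 = \frac{581529}{380}$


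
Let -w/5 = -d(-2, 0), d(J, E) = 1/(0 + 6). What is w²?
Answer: 25/36 ≈ 0.69444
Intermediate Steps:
d(J, E) = ⅙ (d(J, E) = 1/6 = ⅙)
w = ⅚ (w = -(-5)/6 = -5*(-⅙) = ⅚ ≈ 0.83333)
w² = (⅚)² = 25/36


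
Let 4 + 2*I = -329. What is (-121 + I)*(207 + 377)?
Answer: -167900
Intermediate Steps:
I = -333/2 (I = -2 + (½)*(-329) = -2 - 329/2 = -333/2 ≈ -166.50)
(-121 + I)*(207 + 377) = (-121 - 333/2)*(207 + 377) = -575/2*584 = -167900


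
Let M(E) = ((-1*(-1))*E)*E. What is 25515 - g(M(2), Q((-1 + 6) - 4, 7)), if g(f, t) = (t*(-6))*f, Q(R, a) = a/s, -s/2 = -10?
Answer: 127617/5 ≈ 25523.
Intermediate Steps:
s = 20 (s = -2*(-10) = 20)
M(E) = E² (M(E) = (1*E)*E = E*E = E²)
Q(R, a) = a/20
g(f, t) = -6*f*t (g(f, t) = (-6*t)*f = -6*f*t)
25515 - g(M(2), Q((-1 + 6) - 4, 7)) = 25515 - (-6)*2²*(1/20)*7 = 25515 - (-6)*4*7/20 = 25515 - 1*(-42/5) = 25515 + 42/5 = 127617/5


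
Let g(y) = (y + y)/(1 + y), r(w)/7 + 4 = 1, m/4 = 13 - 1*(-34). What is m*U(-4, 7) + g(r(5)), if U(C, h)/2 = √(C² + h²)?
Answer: 21/10 + 376*√65 ≈ 3033.5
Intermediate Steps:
m = 188 (m = 4*(13 - 1*(-34)) = 4*(13 + 34) = 4*47 = 188)
r(w) = -21 (r(w) = -28 + 7*1 = -28 + 7 = -21)
U(C, h) = 2*√(C² + h²)
g(y) = 2*y/(1 + y) (g(y) = (2*y)/(1 + y) = 2*y/(1 + y))
m*U(-4, 7) + g(r(5)) = 188*(2*√((-4)² + 7²)) + 2*(-21)/(1 - 21) = 188*(2*√(16 + 49)) + 2*(-21)/(-20) = 188*(2*√65) + 2*(-21)*(-1/20) = 376*√65 + 21/10 = 21/10 + 376*√65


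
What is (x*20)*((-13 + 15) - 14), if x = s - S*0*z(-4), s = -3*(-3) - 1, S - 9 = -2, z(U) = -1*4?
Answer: -1920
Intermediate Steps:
z(U) = -4
S = 7 (S = 9 - 2 = 7)
s = 8 (s = 9 - 1 = 8)
x = 8 (x = 8 - 7*0*(-4) = 8 - 0*(-4) = 8 - 1*0 = 8 + 0 = 8)
(x*20)*((-13 + 15) - 14) = (8*20)*((-13 + 15) - 14) = 160*(2 - 14) = 160*(-12) = -1920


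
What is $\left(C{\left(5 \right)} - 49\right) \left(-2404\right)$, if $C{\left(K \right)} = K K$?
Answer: $57696$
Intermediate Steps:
$C{\left(K \right)} = K^{2}$
$\left(C{\left(5 \right)} - 49\right) \left(-2404\right) = \left(5^{2} - 49\right) \left(-2404\right) = \left(25 - 49\right) \left(-2404\right) = \left(-24\right) \left(-2404\right) = 57696$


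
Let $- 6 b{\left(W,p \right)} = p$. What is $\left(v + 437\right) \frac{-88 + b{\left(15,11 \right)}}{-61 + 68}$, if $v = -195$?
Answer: $- \frac{9317}{3} \approx -3105.7$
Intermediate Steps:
$b{\left(W,p \right)} = - \frac{p}{6}$
$\left(v + 437\right) \frac{-88 + b{\left(15,11 \right)}}{-61 + 68} = \left(-195 + 437\right) \frac{-88 - \frac{11}{6}}{-61 + 68} = 242 \frac{-88 - \frac{11}{6}}{7} = 242 \left(\left(- \frac{539}{6}\right) \frac{1}{7}\right) = 242 \left(- \frac{77}{6}\right) = - \frac{9317}{3}$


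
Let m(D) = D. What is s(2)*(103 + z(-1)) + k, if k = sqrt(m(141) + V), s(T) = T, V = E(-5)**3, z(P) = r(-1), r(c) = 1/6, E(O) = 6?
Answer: 619/3 + sqrt(357) ≈ 225.23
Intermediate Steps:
r(c) = 1/6
z(P) = 1/6
V = 216 (V = 6**3 = 216)
k = sqrt(357) (k = sqrt(141 + 216) = sqrt(357) ≈ 18.894)
s(2)*(103 + z(-1)) + k = 2*(103 + 1/6) + sqrt(357) = 2*(619/6) + sqrt(357) = 619/3 + sqrt(357)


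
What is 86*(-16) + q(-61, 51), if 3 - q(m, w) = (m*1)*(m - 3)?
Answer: -5277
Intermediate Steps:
q(m, w) = 3 - m*(-3 + m) (q(m, w) = 3 - m*1*(m - 3) = 3 - m*(-3 + m))
86*(-16) + q(-61, 51) = 86*(-16) + (3 - 1*(-61)² + 3*(-61)) = -1376 + (3 - 1*3721 - 183) = -1376 + (3 - 3721 - 183) = -1376 - 3901 = -5277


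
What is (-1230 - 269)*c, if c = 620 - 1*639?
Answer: 28481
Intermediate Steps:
c = -19 (c = 620 - 639 = -19)
(-1230 - 269)*c = (-1230 - 269)*(-19) = -1499*(-19) = 28481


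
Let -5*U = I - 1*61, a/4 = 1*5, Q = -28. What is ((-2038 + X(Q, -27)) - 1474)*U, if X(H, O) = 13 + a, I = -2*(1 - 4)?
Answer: -38269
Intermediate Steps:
I = 6 (I = -2*(-3) = 6)
a = 20 (a = 4*(1*5) = 4*5 = 20)
X(H, O) = 33 (X(H, O) = 13 + 20 = 33)
U = 11 (U = -(6 - 1*61)/5 = -(6 - 61)/5 = -⅕*(-55) = 11)
((-2038 + X(Q, -27)) - 1474)*U = ((-2038 + 33) - 1474)*11 = (-2005 - 1474)*11 = -3479*11 = -38269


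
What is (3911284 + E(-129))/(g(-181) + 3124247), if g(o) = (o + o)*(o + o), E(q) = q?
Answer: 3911155/3255291 ≈ 1.2015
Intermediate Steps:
g(o) = 4*o² (g(o) = (2*o)*(2*o) = 4*o²)
(3911284 + E(-129))/(g(-181) + 3124247) = (3911284 - 129)/(4*(-181)² + 3124247) = 3911155/(4*32761 + 3124247) = 3911155/(131044 + 3124247) = 3911155/3255291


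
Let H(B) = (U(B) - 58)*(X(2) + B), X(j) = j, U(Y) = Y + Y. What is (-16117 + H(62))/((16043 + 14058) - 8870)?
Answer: -1699/3033 ≈ -0.56017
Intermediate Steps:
U(Y) = 2*Y
H(B) = (-58 + 2*B)*(2 + B) (H(B) = (2*B - 58)*(2 + B) = (-58 + 2*B)*(2 + B))
(-16117 + H(62))/((16043 + 14058) - 8870) = (-16117 + (-116 - 54*62 + 2*62²))/((16043 + 14058) - 8870) = (-16117 + (-116 - 3348 + 2*3844))/(30101 - 8870) = (-16117 + (-116 - 3348 + 7688))/21231 = (-16117 + 4224)*(1/21231) = -11893*1/21231 = -1699/3033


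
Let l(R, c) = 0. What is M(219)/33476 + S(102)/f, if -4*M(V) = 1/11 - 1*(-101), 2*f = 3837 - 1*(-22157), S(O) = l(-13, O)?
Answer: -139/184118 ≈ -0.00075495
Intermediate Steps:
S(O) = 0
f = 12997 (f = (3837 - 1*(-22157))/2 = (3837 + 22157)/2 = (½)*25994 = 12997)
M(V) = -278/11 (M(V) = -(1/11 - 1*(-101))/4 = -(1/11 + 101)/4 = -¼*1112/11 = -278/11)
M(219)/33476 + S(102)/f = -278/11/33476 + 0/12997 = -278/11*1/33476 + 0*(1/12997) = -139/184118 + 0 = -139/184118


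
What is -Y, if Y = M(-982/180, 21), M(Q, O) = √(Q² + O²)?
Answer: -√3813181/90 ≈ -21.697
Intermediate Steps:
M(Q, O) = √(O² + Q²)
Y = √3813181/90 (Y = √(21² + (-982/180)²) = √(441 + (-982*1/180)²) = √(441 + (-491/90)²) = √(441 + 241081/8100) = √(3813181/8100) = √3813181/90 ≈ 21.697)
-Y = -√3813181/90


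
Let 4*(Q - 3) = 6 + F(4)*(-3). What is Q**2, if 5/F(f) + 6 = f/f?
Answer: 441/16 ≈ 27.563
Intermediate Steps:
F(f) = -1 (F(f) = 5/(-6 + f/f) = 5/(-6 + 1) = 5/(-5) = 5*(-1/5) = -1)
Q = 21/4 (Q = 3 + (6 - 1*(-3))/4 = 3 + (6 + 3)/4 = 3 + (1/4)*9 = 3 + 9/4 = 21/4 ≈ 5.2500)
Q**2 = (21/4)**2 = 441/16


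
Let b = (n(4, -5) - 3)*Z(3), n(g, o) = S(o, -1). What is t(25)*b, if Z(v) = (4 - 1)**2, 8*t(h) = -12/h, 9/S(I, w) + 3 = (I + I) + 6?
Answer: 81/35 ≈ 2.3143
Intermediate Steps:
S(I, w) = 9/(3 + 2*I) (S(I, w) = 9/(-3 + ((I + I) + 6)) = 9/(-3 + (2*I + 6)) = 9/(-3 + (6 + 2*I)) = 9/(3 + 2*I))
n(g, o) = 9/(3 + 2*o)
t(h) = -3/(2*h) (t(h) = (-12/h)/8 = -3/(2*h))
Z(v) = 9 (Z(v) = 3**2 = 9)
b = -270/7 (b = (9/(3 + 2*(-5)) - 3)*9 = (9/(3 - 10) - 3)*9 = (9/(-7) - 3)*9 = (9*(-1/7) - 3)*9 = (-9/7 - 3)*9 = -30/7*9 = -270/7 ≈ -38.571)
t(25)*b = -3/2/25*(-270/7) = -3/2*1/25*(-270/7) = -3/50*(-270/7) = 81/35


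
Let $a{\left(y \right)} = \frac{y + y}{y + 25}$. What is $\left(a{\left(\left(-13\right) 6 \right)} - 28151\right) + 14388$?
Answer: $- \frac{729283}{53} \approx -13760.0$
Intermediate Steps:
$a{\left(y \right)} = \frac{2 y}{25 + y}$
$\left(a{\left(\left(-13\right) 6 \right)} - 28151\right) + 14388 = \left(\frac{2 \left(\left(-13\right) 6\right)}{25 - 78} - 28151\right) + 14388 = \left(2 \left(-78\right) \frac{1}{25 - 78} - 28151\right) + 14388 = \left(2 \left(-78\right) \frac{1}{-53} - 28151\right) + 14388 = \left(2 \left(-78\right) \left(- \frac{1}{53}\right) - 28151\right) + 14388 = \left(\frac{156}{53} - 28151\right) + 14388 = - \frac{1491847}{53} + 14388 = - \frac{729283}{53}$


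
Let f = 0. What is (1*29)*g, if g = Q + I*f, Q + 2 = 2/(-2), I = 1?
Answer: -87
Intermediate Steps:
Q = -3 (Q = -2 + 2/(-2) = -2 + 2*(-1/2) = -2 - 1 = -3)
g = -3 (g = -3 + 1*0 = -3 + 0 = -3)
(1*29)*g = (1*29)*(-3) = 29*(-3) = -87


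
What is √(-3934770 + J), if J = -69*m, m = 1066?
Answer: 2*I*√1002081 ≈ 2002.1*I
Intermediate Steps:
J = -73554 (J = -69*1066 = -73554)
√(-3934770 + J) = √(-3934770 - 73554) = √(-4008324) = 2*I*√1002081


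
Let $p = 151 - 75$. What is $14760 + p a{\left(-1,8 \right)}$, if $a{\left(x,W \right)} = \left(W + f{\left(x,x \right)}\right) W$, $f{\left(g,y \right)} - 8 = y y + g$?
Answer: $24488$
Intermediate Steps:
$p = 76$
$f{\left(g,y \right)} = 8 + g + y^{2}$ ($f{\left(g,y \right)} = 8 + \left(y y + g\right) = 8 + \left(y^{2} + g\right) = 8 + \left(g + y^{2}\right) = 8 + g + y^{2}$)
$a{\left(x,W \right)} = W \left(8 + W + x + x^{2}\right)$ ($a{\left(x,W \right)} = \left(W + \left(8 + x + x^{2}\right)\right) W = \left(8 + W + x + x^{2}\right) W = W \left(8 + W + x + x^{2}\right)$)
$14760 + p a{\left(-1,8 \right)} = 14760 + 76 \cdot 8 \left(8 + 8 - 1 + \left(-1\right)^{2}\right) = 14760 + 76 \cdot 8 \left(8 + 8 - 1 + 1\right) = 14760 + 76 \cdot 8 \cdot 16 = 14760 + 76 \cdot 128 = 14760 + 9728 = 24488$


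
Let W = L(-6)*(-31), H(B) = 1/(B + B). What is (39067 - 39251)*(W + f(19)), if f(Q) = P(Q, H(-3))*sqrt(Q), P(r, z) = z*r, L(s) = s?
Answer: -34224 + 1748*sqrt(19)/3 ≈ -31684.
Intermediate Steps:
H(B) = 1/(2*B)
P(r, z) = r*z
f(Q) = -Q**(3/2)/6 (f(Q) = (Q*((1/2)/(-3)))*sqrt(Q) = (Q*((1/2)*(-1/3)))*sqrt(Q) = (Q*(-1/6))*sqrt(Q) = (-Q/6)*sqrt(Q) = -Q**(3/2)/6)
W = 186 (W = -6*(-31) = 186)
(39067 - 39251)*(W + f(19)) = (39067 - 39251)*(186 - 19*sqrt(19)/6) = -184*(186 - 19*sqrt(19)/6) = -34224 + 1748*sqrt(19)/3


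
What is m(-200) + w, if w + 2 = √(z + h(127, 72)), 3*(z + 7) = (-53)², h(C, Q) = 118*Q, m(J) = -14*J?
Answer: 2798 + 2*√21207/3 ≈ 2895.1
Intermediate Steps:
z = 2788/3 (z = -7 + (⅓)*(-53)² = -7 + (⅓)*2809 = -7 + 2809/3 = 2788/3 ≈ 929.33)
w = -2 + 2*√21207/3 (w = -2 + √(2788/3 + 118*72) = -2 + √(2788/3 + 8496) = -2 + √(28276/3) = -2 + 2*√21207/3 ≈ 95.084)
m(-200) + w = -14*(-200) + (-2 + 2*√21207/3) = 2800 + (-2 + 2*√21207/3) = 2798 + 2*√21207/3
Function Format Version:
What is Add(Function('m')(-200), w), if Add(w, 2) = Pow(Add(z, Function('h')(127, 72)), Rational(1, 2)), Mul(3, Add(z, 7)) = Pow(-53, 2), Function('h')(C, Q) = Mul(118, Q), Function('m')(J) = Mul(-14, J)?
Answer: Add(2798, Mul(Rational(2, 3), Pow(21207, Rational(1, 2)))) ≈ 2895.1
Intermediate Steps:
z = Rational(2788, 3) (z = Add(-7, Mul(Rational(1, 3), Pow(-53, 2))) = Add(-7, Mul(Rational(1, 3), 2809)) = Add(-7, Rational(2809, 3)) = Rational(2788, 3) ≈ 929.33)
w = Add(-2, Mul(Rational(2, 3), Pow(21207, Rational(1, 2)))) (w = Add(-2, Pow(Add(Rational(2788, 3), Mul(118, 72)), Rational(1, 2))) = Add(-2, Pow(Add(Rational(2788, 3), 8496), Rational(1, 2))) = Add(-2, Pow(Rational(28276, 3), Rational(1, 2))) = Add(-2, Mul(Rational(2, 3), Pow(21207, Rational(1, 2)))) ≈ 95.084)
Add(Function('m')(-200), w) = Add(Mul(-14, -200), Add(-2, Mul(Rational(2, 3), Pow(21207, Rational(1, 2))))) = Add(2800, Add(-2, Mul(Rational(2, 3), Pow(21207, Rational(1, 2))))) = Add(2798, Mul(Rational(2, 3), Pow(21207, Rational(1, 2))))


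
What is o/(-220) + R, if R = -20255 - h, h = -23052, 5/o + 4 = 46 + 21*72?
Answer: 191247671/68376 ≈ 2797.0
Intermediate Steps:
o = 5/1554 (o = 5/(-4 + (46 + 21*72)) = 5/(-4 + (46 + 1512)) = 5/(-4 + 1558) = 5/1554 ≈ 0.0032175)
R = 2797 (R = -20255 - 1*(-23052) = -20255 + 23052 = 2797)
o/(-220) + R = (5/1554)/(-220) + 2797 = (5/1554)*(-1/220) + 2797 = -1/68376 + 2797 = 191247671/68376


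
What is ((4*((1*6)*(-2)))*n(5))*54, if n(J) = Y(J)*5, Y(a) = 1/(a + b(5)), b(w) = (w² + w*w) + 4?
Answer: -12960/59 ≈ -219.66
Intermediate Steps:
b(w) = 4 + 2*w² (b(w) = (w² + w²) + 4 = 2*w² + 4 = 4 + 2*w²)
Y(a) = 1/(54 + a) (Y(a) = 1/(a + (4 + 2*5²)) = 1/(a + (4 + 2*25)) = 1/(a + (4 + 50)) = 1/(a + 54) = 1/(54 + a))
n(J) = 5/(54 + J)
((4*((1*6)*(-2)))*n(5))*54 = ((4*((1*6)*(-2)))*(5/(54 + 5)))*54 = ((4*(6*(-2)))*(5/59))*54 = ((4*(-12))*(5*(1/59)))*54 = -48*5/59*54 = -240/59*54 = -12960/59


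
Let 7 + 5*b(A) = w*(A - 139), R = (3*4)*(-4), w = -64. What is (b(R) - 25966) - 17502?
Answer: -205379/5 ≈ -41076.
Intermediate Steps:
R = -48 (R = 12*(-4) = -48)
b(A) = 8889/5 - 64*A/5 (b(A) = -7/5 + (-64*(A - 139))/5 = -7/5 + (-64*(-139 + A))/5 = -7/5 + (8896 - 64*A)/5 = -7/5 + (8896/5 - 64*A/5) = 8889/5 - 64*A/5)
(b(R) - 25966) - 17502 = ((8889/5 - 64/5*(-48)) - 25966) - 17502 = ((8889/5 + 3072/5) - 25966) - 17502 = (11961/5 - 25966) - 17502 = -117869/5 - 17502 = -205379/5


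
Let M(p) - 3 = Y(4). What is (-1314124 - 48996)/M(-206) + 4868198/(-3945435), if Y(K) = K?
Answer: -5378135434586/27618045 ≈ -1.9473e+5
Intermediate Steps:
M(p) = 7 (M(p) = 3 + 4 = 7)
(-1314124 - 48996)/M(-206) + 4868198/(-3945435) = (-1314124 - 48996)/7 + 4868198/(-3945435) = -1363120*⅐ + 4868198*(-1/3945435) = -1363120/7 - 4868198/3945435 = -5378135434586/27618045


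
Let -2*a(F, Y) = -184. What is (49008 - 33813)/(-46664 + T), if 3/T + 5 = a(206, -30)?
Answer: -29377/90217 ≈ -0.32563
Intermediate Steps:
a(F, Y) = 92 (a(F, Y) = -½*(-184) = 92)
T = 1/29 (T = 3/(-5 + 92) = 3/87 = 3*(1/87) = 1/29 ≈ 0.034483)
(49008 - 33813)/(-46664 + T) = (49008 - 33813)/(-46664 + 1/29) = 15195/(-1353255/29) = 15195*(-29/1353255) = -29377/90217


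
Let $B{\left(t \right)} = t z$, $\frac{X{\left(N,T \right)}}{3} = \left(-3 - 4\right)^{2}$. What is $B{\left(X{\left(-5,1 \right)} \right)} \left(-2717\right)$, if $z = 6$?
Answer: $-2396394$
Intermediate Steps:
$X{\left(N,T \right)} = 147$ ($X{\left(N,T \right)} = 3 \left(-3 - 4\right)^{2} = 3 \left(-7\right)^{2} = 3 \cdot 49 = 147$)
$B{\left(t \right)} = 6 t$ ($B{\left(t \right)} = t 6 = 6 t$)
$B{\left(X{\left(-5,1 \right)} \right)} \left(-2717\right) = 6 \cdot 147 \left(-2717\right) = 882 \left(-2717\right) = -2396394$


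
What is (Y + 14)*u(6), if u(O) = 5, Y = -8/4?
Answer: 60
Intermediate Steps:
Y = -2 (Y = -8*1/4 = -2)
(Y + 14)*u(6) = (-2 + 14)*5 = 12*5 = 60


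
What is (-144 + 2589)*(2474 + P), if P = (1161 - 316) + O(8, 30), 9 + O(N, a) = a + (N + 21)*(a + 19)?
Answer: 11640645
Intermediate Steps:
O(N, a) = -9 + a + (19 + a)*(21 + N) (O(N, a) = -9 + (a + (N + 21)*(a + 19)) = -9 + (a + (21 + N)*(19 + a)) = -9 + (a + (19 + a)*(21 + N)) = -9 + a + (19 + a)*(21 + N))
P = 2287 (P = (1161 - 316) + (390 + 19*8 + 22*30 + 8*30) = 845 + (390 + 152 + 660 + 240) = 845 + 1442 = 2287)
(-144 + 2589)*(2474 + P) = (-144 + 2589)*(2474 + 2287) = 2445*4761 = 11640645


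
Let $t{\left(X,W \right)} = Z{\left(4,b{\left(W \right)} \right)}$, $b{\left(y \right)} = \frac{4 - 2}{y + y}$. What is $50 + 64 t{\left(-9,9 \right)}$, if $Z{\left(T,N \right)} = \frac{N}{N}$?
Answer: $114$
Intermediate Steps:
$b{\left(y \right)} = \frac{1}{y}$ ($b{\left(y \right)} = \frac{2}{2 y} = 2 \frac{1}{2 y} = \frac{1}{y}$)
$Z{\left(T,N \right)} = 1$
$t{\left(X,W \right)} = 1$
$50 + 64 t{\left(-9,9 \right)} = 50 + 64 \cdot 1 = 50 + 64 = 114$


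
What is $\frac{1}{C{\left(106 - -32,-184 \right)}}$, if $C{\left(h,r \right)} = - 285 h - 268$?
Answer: $- \frac{1}{39598} \approx -2.5254 \cdot 10^{-5}$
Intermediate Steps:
$C{\left(h,r \right)} = -268 - 285 h$
$\frac{1}{C{\left(106 - -32,-184 \right)}} = \frac{1}{-268 - 285 \left(106 - -32\right)} = \frac{1}{-268 - 285 \left(106 + 32\right)} = \frac{1}{-268 - 39330} = \frac{1}{-39598} = - \frac{1}{39598}$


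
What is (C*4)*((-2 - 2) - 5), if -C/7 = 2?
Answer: 504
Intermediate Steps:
C = -14 (C = -7*2 = -14)
(C*4)*((-2 - 2) - 5) = (-14*4)*((-2 - 2) - 5) = -56*(-4 - 5) = -56*(-9) = 504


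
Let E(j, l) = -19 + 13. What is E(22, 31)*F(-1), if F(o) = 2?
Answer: -12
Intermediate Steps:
E(j, l) = -6
E(22, 31)*F(-1) = -6*2 = -12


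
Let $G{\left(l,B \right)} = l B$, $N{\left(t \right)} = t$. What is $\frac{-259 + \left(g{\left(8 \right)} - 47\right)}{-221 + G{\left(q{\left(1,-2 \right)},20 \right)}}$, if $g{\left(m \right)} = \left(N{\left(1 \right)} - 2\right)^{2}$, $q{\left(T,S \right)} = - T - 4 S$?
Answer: $\frac{305}{81} \approx 3.7654$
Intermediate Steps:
$g{\left(m \right)} = 1$ ($g{\left(m \right)} = \left(1 - 2\right)^{2} = \left(-1\right)^{2} = 1$)
$G{\left(l,B \right)} = B l$
$\frac{-259 + \left(g{\left(8 \right)} - 47\right)}{-221 + G{\left(q{\left(1,-2 \right)},20 \right)}} = \frac{-259 + \left(1 - 47\right)}{-221 + 20 \left(\left(-1\right) 1 - -8\right)} = \frac{-259 + \left(1 - 47\right)}{-221 + 20 \left(-1 + 8\right)} = \frac{-259 - 46}{-221 + 20 \cdot 7} = - \frac{305}{-221 + 140} = - \frac{305}{-81} = \left(-305\right) \left(- \frac{1}{81}\right) = \frac{305}{81}$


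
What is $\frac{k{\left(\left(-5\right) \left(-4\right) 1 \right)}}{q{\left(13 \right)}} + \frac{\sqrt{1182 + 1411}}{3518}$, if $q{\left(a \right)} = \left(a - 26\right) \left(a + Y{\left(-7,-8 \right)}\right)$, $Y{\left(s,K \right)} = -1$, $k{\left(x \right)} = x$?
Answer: $- \frac{5}{39} + \frac{\sqrt{2593}}{3518} \approx -0.11373$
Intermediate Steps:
$q{\left(a \right)} = \left(-1 + a\right) \left(-26 + a\right)$ ($q{\left(a \right)} = \left(a - 26\right) \left(a - 1\right) = \left(-26 + a\right) \left(-1 + a\right) = \left(-1 + a\right) \left(-26 + a\right)$)
$\frac{k{\left(\left(-5\right) \left(-4\right) 1 \right)}}{q{\left(13 \right)}} + \frac{\sqrt{1182 + 1411}}{3518} = \frac{\left(-5\right) \left(-4\right) 1}{26 + 13^{2} - 351} + \frac{\sqrt{1182 + 1411}}{3518} = \frac{20 \cdot 1}{26 + 169 - 351} + \sqrt{2593} \cdot \frac{1}{3518} = \frac{20}{-156} + \frac{\sqrt{2593}}{3518} = 20 \left(- \frac{1}{156}\right) + \frac{\sqrt{2593}}{3518} = - \frac{5}{39} + \frac{\sqrt{2593}}{3518}$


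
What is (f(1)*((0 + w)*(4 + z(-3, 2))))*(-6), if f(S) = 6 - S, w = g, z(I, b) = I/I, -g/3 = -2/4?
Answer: -225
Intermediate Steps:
g = 3/2 (g = -(-6)/4 = -3*(-½) = 3/2 ≈ 1.5000)
z(I, b) = 1
w = 3/2 ≈ 1.5000
(f(1)*((0 + w)*(4 + z(-3, 2))))*(-6) = ((6 - 1*1)*((0 + 3/2)*(4 + 1)))*(-6) = ((6 - 1)*((3/2)*5))*(-6) = (5*(15/2))*(-6) = (75/2)*(-6) = -225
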